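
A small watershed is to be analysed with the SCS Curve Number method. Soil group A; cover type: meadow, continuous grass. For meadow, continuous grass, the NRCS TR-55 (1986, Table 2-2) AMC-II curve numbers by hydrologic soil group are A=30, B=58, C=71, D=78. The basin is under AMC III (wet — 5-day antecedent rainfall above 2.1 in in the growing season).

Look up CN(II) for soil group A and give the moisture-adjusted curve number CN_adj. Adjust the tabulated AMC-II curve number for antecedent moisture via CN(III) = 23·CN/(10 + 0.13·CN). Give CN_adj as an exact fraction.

CN_adj = 6900/139 ≈ 49.640

NRCS table: meadow, continuous grass, soil group A → CN(II) = 30
Wet (AMC III): CN(III) = 23·30/(10 + 0.13·30) = 690/(139/10) = 6900/139 ≈ 49.640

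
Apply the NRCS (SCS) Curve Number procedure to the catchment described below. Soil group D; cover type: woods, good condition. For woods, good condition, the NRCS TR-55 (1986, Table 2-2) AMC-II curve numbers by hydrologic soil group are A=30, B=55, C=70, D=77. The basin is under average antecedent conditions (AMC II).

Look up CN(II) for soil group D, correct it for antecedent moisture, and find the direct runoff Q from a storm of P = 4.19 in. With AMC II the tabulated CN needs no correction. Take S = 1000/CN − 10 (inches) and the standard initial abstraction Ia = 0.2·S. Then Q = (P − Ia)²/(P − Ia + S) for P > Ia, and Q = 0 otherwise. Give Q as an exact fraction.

Q = 765241569/390105100 in ≈ 1.962 in

NRCS table: woods, good condition, soil group D → CN(II) = 77
AMC II — tabulated CN = 77 applies directly.
Max retention: S = 1000/77 − 10 = 230/77 in (≈ 2.987 in)
Ia = 0.2S: 0.2·2.987 = 0.597 in (exactly 46/77)
P − Ia = 4.190 − 0.597 = 27663/7700 ≈ 3.593 in (> 0, runoff occurs)
Q: (27663/7700)² ÷ (50663/7700) = 765241569/390105100 in (≈ 1.962 in)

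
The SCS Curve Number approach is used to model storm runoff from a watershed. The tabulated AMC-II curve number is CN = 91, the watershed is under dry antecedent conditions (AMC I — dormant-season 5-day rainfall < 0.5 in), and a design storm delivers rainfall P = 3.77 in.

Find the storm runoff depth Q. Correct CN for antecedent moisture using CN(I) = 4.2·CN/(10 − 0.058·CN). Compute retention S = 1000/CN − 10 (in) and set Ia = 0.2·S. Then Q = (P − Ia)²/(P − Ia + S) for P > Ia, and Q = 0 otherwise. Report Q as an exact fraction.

Q = 44162602201/22941491300 in ≈ 1.925 in

CN(I) from CN(II)=91: (4.2·91)/(10 − 0.058·91) = 63700/787 ≈ 80.940
Retention S: 1000/CN − 10 with CN=80.940 → S = 1500/637 ≈ 2.355 in
Initial abstraction Ia = S/5 = (1500/637)/5 = 300/637 ≈ 0.471 in
Excess rainfall: 3.770 − 0.471 = 3.299 in; P > Ia so Q > 0
Runoff Q = (P−Ia)²/(P−Ia+S) = (3.299)²/(3.299+2.355) = 44162602201/22941491300 ≈ 1.925 in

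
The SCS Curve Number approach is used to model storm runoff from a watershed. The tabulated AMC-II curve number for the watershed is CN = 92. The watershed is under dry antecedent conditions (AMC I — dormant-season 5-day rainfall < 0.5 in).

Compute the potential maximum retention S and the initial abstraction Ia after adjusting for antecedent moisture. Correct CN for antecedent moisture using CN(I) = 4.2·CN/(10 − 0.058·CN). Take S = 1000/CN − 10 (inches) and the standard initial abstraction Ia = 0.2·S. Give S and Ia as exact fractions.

S = 1000/483 in ≈ 2.070 in; Ia = 200/483 in ≈ 0.414 in

CN(I) from CN(II)=92: (4.2·92)/(10 − 0.058·92) = 48300/583 ≈ 82.847
Retention S: 1000/CN − 10 with CN=82.847 → S = 1000/483 ≈ 2.070 in
Ia = 0.2S: 0.2·2.070 = 0.414 in (exactly 200/483)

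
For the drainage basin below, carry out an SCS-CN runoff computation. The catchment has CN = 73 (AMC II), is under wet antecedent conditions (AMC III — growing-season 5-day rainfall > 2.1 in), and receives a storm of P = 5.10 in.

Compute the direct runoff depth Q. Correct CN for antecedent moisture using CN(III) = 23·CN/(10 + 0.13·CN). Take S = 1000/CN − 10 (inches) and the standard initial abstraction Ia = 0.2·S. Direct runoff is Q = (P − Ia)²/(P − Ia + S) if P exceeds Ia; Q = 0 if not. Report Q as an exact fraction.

Q = 2145564147/600124970 in ≈ 3.575 in

Wet (AMC III): CN(III) = 23·73/(10 + 0.13·73) = 1679/(1949/100) = 167900/1949 ≈ 86.147
Max retention: S = 1000/(167900/1949) − 10 = 2700/1679 in (≈ 1.608 in)
Initial abstraction Ia = S/5 = (2700/1679)/5 = 540/1679 ≈ 0.322 in
Excess rainfall: 5.100 − 0.322 = 4.778 in; P > Ia so Q > 0
Q: (80229/16790)² ÷ (107229/16790) = 2145564147/600124970 in (≈ 3.575 in)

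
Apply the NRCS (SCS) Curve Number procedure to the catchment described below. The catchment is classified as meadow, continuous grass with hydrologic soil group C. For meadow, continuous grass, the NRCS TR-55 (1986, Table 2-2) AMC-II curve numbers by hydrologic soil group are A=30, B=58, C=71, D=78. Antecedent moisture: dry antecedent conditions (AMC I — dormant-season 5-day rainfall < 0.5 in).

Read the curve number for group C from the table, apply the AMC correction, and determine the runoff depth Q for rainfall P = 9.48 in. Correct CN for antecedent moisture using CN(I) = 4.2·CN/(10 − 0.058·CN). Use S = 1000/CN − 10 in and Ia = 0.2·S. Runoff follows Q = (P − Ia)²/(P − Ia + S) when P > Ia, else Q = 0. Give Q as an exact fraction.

Q = 78886271689/23981504925 in ≈ 3.289 in

NRCS table: meadow, continuous grass, soil group C → CN(II) = 71
Dry (AMC I): CN(I) = 4.2·71/(10 − 0.058·71) = (1491/5)/(2941/500) = 149100/2941 ≈ 50.697
Retention S: 1000/CN − 10 with CN=50.697 → S = 14500/1491 ≈ 9.725 in
Ia = 0.2·(14500/1491) = 2900/1491 in ≈ 1.945 in
Since P=9.480 > Ia=1.945: effective rainfall P−Ia = 280867/37275 in
Q: (280867/37275)² ÷ (643367/37275) = 78886271689/23981504925 in (≈ 3.289 in)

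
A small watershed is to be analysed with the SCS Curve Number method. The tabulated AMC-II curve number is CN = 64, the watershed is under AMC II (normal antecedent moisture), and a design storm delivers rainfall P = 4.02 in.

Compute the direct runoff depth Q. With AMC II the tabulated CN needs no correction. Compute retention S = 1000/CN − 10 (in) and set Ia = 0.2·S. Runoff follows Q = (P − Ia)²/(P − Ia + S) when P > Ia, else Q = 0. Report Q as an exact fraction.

Average conditions: CN = 64 (no AMC adjustment).
Retention S: 1000/CN − 10 with CN=64.000 → S = 45/8 ≈ 5.625 in
Ia = 0.2S: 0.2·5.625 = 1.125 in (exactly 9/8)
Excess rainfall: 4.020 − 1.125 = 2.895 in; P > Ia so Q > 0
Runoff Q = (P−Ia)²/(P−Ia+S) = (2.895)²/(2.895+5.625) = 111747/113600 ≈ 0.984 in

Q = 111747/113600 in ≈ 0.984 in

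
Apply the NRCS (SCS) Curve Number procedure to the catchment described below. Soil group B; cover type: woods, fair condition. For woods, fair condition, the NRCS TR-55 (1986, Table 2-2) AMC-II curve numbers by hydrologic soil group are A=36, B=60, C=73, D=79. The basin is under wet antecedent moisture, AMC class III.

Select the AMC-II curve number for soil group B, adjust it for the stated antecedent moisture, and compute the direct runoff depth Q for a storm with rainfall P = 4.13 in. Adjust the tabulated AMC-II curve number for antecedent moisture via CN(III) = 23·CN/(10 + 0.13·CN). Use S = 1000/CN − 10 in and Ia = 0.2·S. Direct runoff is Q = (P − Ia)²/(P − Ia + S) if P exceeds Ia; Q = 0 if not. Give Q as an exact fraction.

NRCS table: woods, fair condition, soil group B → CN(II) = 60
Wet (AMC III): CN(III) = 23·60/(10 + 0.13·60) = 1380/(89/5) = 6900/89 ≈ 77.528
Retention S: 1000/CN − 10 with CN=77.528 → S = 200/69 ≈ 2.899 in
Ia = 0.2·(200/69) = 40/69 in ≈ 0.580 in
P − Ia = 4.130 − 0.580 = 24497/6900 ≈ 3.550 in (> 0, runoff occurs)
Q = (24497/6900)²/((24497/6900) + 200/69) = (600103009/47610000)/(44497/6900) = 600103009/307029300 in ≈ 1.955 in

Q = 600103009/307029300 in ≈ 1.955 in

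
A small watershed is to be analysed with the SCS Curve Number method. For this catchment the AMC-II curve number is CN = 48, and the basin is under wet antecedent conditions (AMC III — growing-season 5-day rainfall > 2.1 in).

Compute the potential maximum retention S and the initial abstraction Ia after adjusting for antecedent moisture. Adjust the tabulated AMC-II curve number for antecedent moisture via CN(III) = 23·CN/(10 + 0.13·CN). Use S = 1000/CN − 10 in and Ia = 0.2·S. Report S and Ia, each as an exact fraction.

S = 325/69 in ≈ 4.710 in; Ia = 65/69 in ≈ 0.942 in

Wet (AMC III): CN(III) = 23·48/(10 + 0.13·48) = 1104/(406/25) = 13800/203 ≈ 67.980
S = 1000/(13800/203) − 10 = 325/69 in ≈ 4.710 in
Initial abstraction Ia = S/5 = (325/69)/5 = 65/69 ≈ 0.942 in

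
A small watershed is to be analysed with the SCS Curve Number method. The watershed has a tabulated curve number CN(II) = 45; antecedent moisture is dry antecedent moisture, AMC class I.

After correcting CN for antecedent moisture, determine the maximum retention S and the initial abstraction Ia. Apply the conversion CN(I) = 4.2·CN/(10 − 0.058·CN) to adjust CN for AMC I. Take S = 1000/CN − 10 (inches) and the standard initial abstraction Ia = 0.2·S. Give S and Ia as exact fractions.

S = 5500/189 in ≈ 29.101 in; Ia = 1100/189 in ≈ 5.820 in

Adjust CN=45 to AMC I: 4.2·45/(10 − 0.058·45) → 189 ÷ (739/100) = 18900/739 ≈ 25.575
Max retention: S = 1000/(18900/739) − 10 = 5500/189 in (≈ 29.101 in)
Initial abstraction Ia = S/5 = (5500/189)/5 = 1100/189 ≈ 5.820 in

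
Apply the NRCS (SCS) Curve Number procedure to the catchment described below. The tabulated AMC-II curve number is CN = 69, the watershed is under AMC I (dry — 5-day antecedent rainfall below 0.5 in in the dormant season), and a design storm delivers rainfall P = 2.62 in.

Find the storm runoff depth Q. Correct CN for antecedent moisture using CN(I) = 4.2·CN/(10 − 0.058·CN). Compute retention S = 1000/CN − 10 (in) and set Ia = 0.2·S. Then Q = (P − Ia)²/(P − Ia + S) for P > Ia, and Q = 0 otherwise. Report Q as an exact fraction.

Q = 1212362761/58671386550 in ≈ 0.021 in

Adjust CN=69 to AMC I: 4.2·69/(10 − 0.058·69) → (1449/5) ÷ (2999/500) = 144900/2999 ≈ 48.316
Max retention: S = 1000/(144900/2999) − 10 = 15500/1449 in (≈ 10.697 in)
Ia = 0.2·(15500/1449) = 3100/1449 in ≈ 2.139 in
P − Ia = 2.620 − 2.139 = 34819/72450 ≈ 0.481 in (> 0, runoff occurs)
Runoff Q = (P−Ia)²/(P−Ia+S) = (0.481)²/(0.481+10.697) = 1212362761/58671386550 ≈ 0.021 in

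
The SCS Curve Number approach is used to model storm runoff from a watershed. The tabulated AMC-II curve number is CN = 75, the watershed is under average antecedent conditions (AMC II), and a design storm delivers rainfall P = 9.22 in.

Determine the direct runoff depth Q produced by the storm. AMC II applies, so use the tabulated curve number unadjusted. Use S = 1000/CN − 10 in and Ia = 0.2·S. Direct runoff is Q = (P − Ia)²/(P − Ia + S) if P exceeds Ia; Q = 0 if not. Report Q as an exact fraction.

Average conditions: CN = 75 (no AMC adjustment).
S = 1000/75 − 10 = 10/3 in ≈ 3.333 in
Ia = 0.2·(10/3) = 2/3 in ≈ 0.667 in
Excess rainfall: 9.220 − 0.667 = 8.553 in; P > Ia so Q > 0
Q: (1283/150)² ÷ (1783/150) = 1646089/267450 in (≈ 6.155 in)

Q = 1646089/267450 in ≈ 6.155 in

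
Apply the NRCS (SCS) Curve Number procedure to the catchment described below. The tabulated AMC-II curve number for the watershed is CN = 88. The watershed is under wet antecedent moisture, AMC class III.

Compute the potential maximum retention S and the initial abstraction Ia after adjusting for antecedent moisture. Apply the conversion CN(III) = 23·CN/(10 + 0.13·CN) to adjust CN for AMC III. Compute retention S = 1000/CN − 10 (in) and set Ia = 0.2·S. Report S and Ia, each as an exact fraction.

S = 150/253 in ≈ 0.593 in; Ia = 30/253 in ≈ 0.119 in

Adjust CN=88 to AMC III: 23·88/(10 + 0.13·88) → 2024 ÷ (536/25) = 6325/67 ≈ 94.403
Retention S: 1000/CN − 10 with CN=94.403 → S = 150/253 ≈ 0.593 in
Initial abstraction Ia = S/5 = (150/253)/5 = 30/253 ≈ 0.119 in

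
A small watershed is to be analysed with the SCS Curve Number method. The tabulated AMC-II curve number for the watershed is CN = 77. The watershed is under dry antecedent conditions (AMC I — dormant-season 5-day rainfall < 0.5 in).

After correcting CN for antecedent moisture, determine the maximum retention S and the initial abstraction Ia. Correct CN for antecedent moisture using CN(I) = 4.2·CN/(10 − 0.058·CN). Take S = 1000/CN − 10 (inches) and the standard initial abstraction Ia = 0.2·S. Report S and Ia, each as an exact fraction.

S = 11500/1617 in ≈ 7.112 in; Ia = 2300/1617 in ≈ 1.422 in

CN(I) from CN(II)=77: (4.2·77)/(10 − 0.058·77) = 161700/2767 ≈ 58.439
Max retention: S = 1000/(161700/2767) − 10 = 11500/1617 in (≈ 7.112 in)
Initial abstraction Ia = S/5 = (11500/1617)/5 = 2300/1617 ≈ 1.422 in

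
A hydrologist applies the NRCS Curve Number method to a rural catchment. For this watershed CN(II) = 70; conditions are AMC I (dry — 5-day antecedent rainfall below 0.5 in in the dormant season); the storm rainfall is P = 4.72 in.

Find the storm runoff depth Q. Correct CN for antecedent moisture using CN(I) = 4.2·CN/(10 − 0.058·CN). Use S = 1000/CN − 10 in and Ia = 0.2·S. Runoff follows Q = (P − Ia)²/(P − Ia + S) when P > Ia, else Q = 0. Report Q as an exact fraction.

CN(I) from CN(II)=70: (4.2·70)/(10 − 0.058·70) = 4900/99 ≈ 49.495
S = 1000/(4900/99) − 10 = 500/49 in ≈ 10.204 in
Ia = 0.2·(500/49) = 100/49 in ≈ 2.041 in
Since P=4.720 > Ia=2.041: effective rainfall P−Ia = 3282/1225 in
Q: (3282/1225)² ÷ (15782/1225) = 5385762/9666475 in (≈ 0.557 in)

Q = 5385762/9666475 in ≈ 0.557 in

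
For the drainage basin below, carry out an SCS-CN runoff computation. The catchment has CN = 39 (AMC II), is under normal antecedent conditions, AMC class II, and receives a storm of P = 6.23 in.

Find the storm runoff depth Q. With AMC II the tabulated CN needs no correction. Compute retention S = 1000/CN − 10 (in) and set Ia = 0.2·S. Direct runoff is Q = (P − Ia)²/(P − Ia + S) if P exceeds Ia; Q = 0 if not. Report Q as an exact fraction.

Q = 146337409/285078300 in ≈ 0.513 in

Average conditions: CN = 39 (no AMC adjustment).
Retention S: 1000/CN − 10 with CN=39.000 → S = 610/39 ≈ 15.641 in
Ia = 0.2S: 0.2·15.641 = 3.128 in (exactly 122/39)
Since P=6.230 > Ia=3.128: effective rainfall P−Ia = 12097/3900 in
Q = (12097/3900)²/((12097/3900) + 610/39) = (146337409/15210000)/(73097/3900) = 146337409/285078300 in ≈ 0.513 in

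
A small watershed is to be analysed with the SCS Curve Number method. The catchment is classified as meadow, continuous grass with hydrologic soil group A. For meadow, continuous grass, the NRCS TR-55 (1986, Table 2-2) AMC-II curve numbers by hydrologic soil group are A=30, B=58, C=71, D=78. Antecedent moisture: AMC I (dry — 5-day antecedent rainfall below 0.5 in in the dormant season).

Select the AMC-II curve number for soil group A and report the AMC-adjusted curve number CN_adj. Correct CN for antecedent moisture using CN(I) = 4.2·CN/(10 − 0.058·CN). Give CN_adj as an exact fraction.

CN_adj = 900/59 ≈ 15.254

NRCS table: meadow, continuous grass, soil group A → CN(II) = 30
Dry (AMC I): CN(I) = 4.2·30/(10 − 0.058·30) = 126/(413/50) = 900/59 ≈ 15.254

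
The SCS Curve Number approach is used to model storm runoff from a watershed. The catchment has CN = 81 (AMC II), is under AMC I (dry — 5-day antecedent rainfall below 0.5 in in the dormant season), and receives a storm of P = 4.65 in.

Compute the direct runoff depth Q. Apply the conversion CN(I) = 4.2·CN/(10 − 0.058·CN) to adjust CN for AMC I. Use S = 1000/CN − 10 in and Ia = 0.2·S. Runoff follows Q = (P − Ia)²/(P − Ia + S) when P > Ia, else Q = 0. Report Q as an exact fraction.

Q = 14446357249/10552765860 in ≈ 1.369 in

Dry (AMC I): CN(I) = 4.2·81/(10 − 0.058·81) = (1701/5)/(2651/500) = 170100/2651 ≈ 64.164
S = 1000/(170100/2651) − 10 = 9500/1701 in ≈ 5.585 in
Initial abstraction Ia = S/5 = (9500/1701)/5 = 1900/1701 ≈ 1.117 in
Since P=4.650 > Ia=1.117: effective rainfall P−Ia = 120193/34020 in
Runoff Q = (P−Ia)²/(P−Ia+S) = (3.533)²/(3.533+5.585) = 14446357249/10552765860 ≈ 1.369 in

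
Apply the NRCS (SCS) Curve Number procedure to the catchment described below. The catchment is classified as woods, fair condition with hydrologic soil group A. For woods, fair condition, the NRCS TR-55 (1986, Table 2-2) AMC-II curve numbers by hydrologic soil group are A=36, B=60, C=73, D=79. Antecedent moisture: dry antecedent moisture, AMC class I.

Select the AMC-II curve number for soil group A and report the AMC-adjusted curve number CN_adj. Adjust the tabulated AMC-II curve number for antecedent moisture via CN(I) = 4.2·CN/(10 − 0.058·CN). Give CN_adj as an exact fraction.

CN_adj = 18900/989 ≈ 19.110

NRCS table: woods, fair condition, soil group A → CN(II) = 36
Adjust CN=36 to AMC I: 4.2·36/(10 − 0.058·36) → (756/5) ÷ (989/125) = 18900/989 ≈ 19.110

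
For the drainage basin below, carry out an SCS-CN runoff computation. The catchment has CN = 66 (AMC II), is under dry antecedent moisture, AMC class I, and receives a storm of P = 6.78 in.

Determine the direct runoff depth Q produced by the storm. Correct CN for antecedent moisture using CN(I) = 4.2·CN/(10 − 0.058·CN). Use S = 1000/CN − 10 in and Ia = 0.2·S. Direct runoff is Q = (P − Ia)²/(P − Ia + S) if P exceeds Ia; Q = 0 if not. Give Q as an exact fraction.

Adjust CN=66 to AMC I: 4.2·66/(10 − 0.058·66) → (1386/5) ÷ (1543/250) = 69300/1543 ≈ 44.913
Max retention: S = 1000/(69300/1543) − 10 = 8500/693 in (≈ 12.266 in)
Ia = 0.2·(8500/693) = 1700/693 in ≈ 2.453 in
P − Ia = 6.780 − 2.453 = 149927/34650 ≈ 4.327 in (> 0, runoff occurs)
Q: (149927/34650)² ÷ (574927/34650) = 22478105329/19921220550 in (≈ 1.128 in)

Q = 22478105329/19921220550 in ≈ 1.128 in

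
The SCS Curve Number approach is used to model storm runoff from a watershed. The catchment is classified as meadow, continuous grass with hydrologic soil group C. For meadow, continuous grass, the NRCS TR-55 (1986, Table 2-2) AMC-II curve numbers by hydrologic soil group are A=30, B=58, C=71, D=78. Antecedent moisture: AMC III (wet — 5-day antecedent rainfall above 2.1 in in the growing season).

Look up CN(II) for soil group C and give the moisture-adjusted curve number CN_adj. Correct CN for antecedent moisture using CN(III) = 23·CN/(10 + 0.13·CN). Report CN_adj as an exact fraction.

CN_adj = 163300/1923 ≈ 84.919

NRCS table: meadow, continuous grass, soil group C → CN(II) = 71
Adjust CN=71 to AMC III: 23·71/(10 + 0.13·71) → 1633 ÷ (1923/100) = 163300/1923 ≈ 84.919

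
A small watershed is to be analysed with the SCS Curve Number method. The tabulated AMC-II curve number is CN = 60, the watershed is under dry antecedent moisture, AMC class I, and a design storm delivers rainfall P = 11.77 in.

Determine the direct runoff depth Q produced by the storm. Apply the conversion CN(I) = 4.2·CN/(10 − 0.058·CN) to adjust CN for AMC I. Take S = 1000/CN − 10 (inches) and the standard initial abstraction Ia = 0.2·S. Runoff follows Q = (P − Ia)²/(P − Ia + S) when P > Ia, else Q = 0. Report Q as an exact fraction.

Dry (AMC I): CN(I) = 4.2·60/(10 − 0.058·60) = 252/(163/25) = 6300/163 ≈ 38.650
S = 1000/(6300/163) − 10 = 1000/63 in ≈ 15.873 in
Ia = 0.2·(1000/63) = 200/63 in ≈ 3.175 in
Since P=11.770 > Ia=3.175: effective rainfall P−Ia = 54151/6300 in
Q = (54151/6300)²/((54151/6300) + 1000/63) = (2932330801/39690000)/(154151/6300) = 2932330801/971151300 in ≈ 3.019 in

Q = 2932330801/971151300 in ≈ 3.019 in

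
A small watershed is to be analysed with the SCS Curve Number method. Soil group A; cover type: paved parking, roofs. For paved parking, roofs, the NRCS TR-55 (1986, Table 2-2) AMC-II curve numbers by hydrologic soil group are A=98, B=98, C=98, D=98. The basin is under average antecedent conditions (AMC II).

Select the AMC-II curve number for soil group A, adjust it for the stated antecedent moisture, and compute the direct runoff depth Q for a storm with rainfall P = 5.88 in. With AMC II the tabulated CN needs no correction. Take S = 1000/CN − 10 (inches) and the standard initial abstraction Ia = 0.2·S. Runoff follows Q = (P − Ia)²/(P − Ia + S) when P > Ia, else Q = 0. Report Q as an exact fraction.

Q = 51165409/9068675 in ≈ 5.642 in

NRCS table: paved parking, roofs, soil group A → CN(II) = 98
CN(II) = 98; AMC II needs no correction.
Retention S: 1000/CN − 10 with CN=98.000 → S = 10/49 ≈ 0.204 in
Initial abstraction Ia = S/5 = (10/49)/5 = 2/49 ≈ 0.041 in
P − Ia = 5.880 − 0.041 = 7153/1225 ≈ 5.839 in (> 0, runoff occurs)
Q = (7153/1225)²/((7153/1225) + 10/49) = (51165409/1500625)/(7403/1225) = 51165409/9068675 in ≈ 5.642 in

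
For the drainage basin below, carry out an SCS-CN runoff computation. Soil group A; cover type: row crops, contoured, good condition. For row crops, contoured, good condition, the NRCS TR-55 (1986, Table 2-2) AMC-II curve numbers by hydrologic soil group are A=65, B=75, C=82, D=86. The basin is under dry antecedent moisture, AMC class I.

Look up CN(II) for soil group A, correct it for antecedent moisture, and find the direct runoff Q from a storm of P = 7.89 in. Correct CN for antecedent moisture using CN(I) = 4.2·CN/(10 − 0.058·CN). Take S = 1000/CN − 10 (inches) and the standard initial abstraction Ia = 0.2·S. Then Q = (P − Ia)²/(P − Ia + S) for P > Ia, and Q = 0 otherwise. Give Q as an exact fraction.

NRCS table: row crops, contoured, good condition, soil group A → CN(II) = 65
Dry (AMC I): CN(I) = 4.2·65/(10 − 0.058·65) = 273/(623/100) = 3900/89 ≈ 43.820
Max retention: S = 1000/(3900/89) − 10 = 500/39 in (≈ 12.821 in)
Ia = 0.2S: 0.2·12.821 = 2.564 in (exactly 100/39)
P − Ia = 7.890 − 2.564 = 20771/3900 ≈ 5.326 in (> 0, runoff occurs)
Q: (20771/3900)² ÷ (70771/3900) = 431434441/276006900 in (≈ 1.563 in)

Q = 431434441/276006900 in ≈ 1.563 in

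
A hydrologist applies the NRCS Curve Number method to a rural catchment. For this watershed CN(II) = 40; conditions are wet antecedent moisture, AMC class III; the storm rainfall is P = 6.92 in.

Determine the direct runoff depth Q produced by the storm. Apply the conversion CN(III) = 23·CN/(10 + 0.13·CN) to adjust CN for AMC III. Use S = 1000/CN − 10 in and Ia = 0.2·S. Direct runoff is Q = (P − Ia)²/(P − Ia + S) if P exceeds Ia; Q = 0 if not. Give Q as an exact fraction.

Q = 10426441/4012925 in ≈ 2.598 in

CN(III) from CN(II)=40: (23·40)/(10 + 0.13·40) = 1150/19 ≈ 60.526
Max retention: S = 1000/(1150/19) − 10 = 150/23 in (≈ 6.522 in)
Ia = 0.2·(150/23) = 30/23 in ≈ 1.304 in
Since P=6.920 > Ia=1.304: effective rainfall P−Ia = 3229/575 in
Q = (3229/575)²/((3229/575) + 150/23) = (10426441/330625)/(6979/575) = 10426441/4012925 in ≈ 2.598 in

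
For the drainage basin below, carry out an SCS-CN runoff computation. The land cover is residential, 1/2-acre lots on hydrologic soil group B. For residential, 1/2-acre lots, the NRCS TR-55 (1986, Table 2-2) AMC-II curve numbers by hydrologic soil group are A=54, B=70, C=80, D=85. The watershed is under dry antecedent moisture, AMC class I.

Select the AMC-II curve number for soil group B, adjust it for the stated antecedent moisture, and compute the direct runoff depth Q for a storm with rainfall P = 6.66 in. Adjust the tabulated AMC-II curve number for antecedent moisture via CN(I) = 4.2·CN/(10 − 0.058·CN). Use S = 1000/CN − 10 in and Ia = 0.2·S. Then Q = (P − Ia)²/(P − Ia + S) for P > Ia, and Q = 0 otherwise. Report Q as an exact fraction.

Q = 128074489/88976650 in ≈ 1.439 in

NRCS table: residential, 1/2-acre lots, soil group B → CN(II) = 70
CN(I) from CN(II)=70: (4.2·70)/(10 − 0.058·70) = 4900/99 ≈ 49.495
Retention S: 1000/CN − 10 with CN=49.495 → S = 500/49 ≈ 10.204 in
Ia = 0.2·(500/49) = 100/49 in ≈ 2.041 in
Excess rainfall: 6.660 − 2.041 = 4.619 in; P > Ia so Q > 0
Q = (11317/2450)²/((11317/2450) + 500/49) = (128074489/6002500)/(36317/2450) = 128074489/88976650 in ≈ 1.439 in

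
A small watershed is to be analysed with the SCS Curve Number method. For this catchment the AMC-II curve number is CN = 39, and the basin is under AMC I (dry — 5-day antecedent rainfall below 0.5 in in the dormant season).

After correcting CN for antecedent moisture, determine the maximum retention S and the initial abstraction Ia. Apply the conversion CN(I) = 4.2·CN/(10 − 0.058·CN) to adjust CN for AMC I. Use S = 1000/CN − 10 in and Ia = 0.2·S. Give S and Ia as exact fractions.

S = 30500/819 in ≈ 37.241 in; Ia = 6100/819 in ≈ 7.448 in

Adjust CN=39 to AMC I: 4.2·39/(10 − 0.058·39) → (819/5) ÷ (3869/500) = 81900/3869 ≈ 21.168
S = 1000/(81900/3869) − 10 = 30500/819 in ≈ 37.241 in
Ia = 0.2·(30500/819) = 6100/819 in ≈ 7.448 in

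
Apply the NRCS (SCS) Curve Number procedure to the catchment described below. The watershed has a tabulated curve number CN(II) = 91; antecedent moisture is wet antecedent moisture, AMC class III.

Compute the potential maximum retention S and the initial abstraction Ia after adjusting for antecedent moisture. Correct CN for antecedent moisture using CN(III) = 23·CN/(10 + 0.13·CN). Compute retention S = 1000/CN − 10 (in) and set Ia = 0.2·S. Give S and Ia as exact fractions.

CN(III) from CN(II)=91: (23·91)/(10 + 0.13·91) = 209300/2183 ≈ 95.877
S = 1000/(209300/2183) − 10 = 900/2093 in ≈ 0.430 in
Initial abstraction Ia = S/5 = (900/2093)/5 = 180/2093 ≈ 0.086 in

S = 900/2093 in ≈ 0.430 in; Ia = 180/2093 in ≈ 0.086 in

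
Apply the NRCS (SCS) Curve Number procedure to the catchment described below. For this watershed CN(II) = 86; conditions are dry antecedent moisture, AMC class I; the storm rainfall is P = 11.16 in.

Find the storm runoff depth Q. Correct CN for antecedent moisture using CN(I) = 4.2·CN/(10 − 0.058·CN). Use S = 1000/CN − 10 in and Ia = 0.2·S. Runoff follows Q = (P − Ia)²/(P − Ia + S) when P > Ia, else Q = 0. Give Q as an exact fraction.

Q = 1121647081/148320975 in ≈ 7.562 in

CN(I) from CN(II)=86: (4.2·86)/(10 − 0.058·86) = 12900/179 ≈ 72.067
S = 1000/(12900/179) − 10 = 500/129 in ≈ 3.876 in
Ia = 0.2S: 0.2·3.876 = 0.775 in (exactly 100/129)
P − Ia = 11.160 − 0.775 = 33491/3225 ≈ 10.385 in (> 0, runoff occurs)
Runoff Q = (P−Ia)²/(P−Ia+S) = (10.385)²/(10.385+3.876) = 1121647081/148320975 ≈ 7.562 in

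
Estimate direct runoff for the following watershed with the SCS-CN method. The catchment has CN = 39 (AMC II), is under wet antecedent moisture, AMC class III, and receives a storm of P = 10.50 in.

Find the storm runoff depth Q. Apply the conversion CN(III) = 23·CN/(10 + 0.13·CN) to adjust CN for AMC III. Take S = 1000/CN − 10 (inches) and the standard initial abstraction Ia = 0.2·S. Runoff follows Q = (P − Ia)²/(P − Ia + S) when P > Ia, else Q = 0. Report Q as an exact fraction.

Adjust CN=39 to AMC III: 23·39/(10 + 0.13·39) → 897 ÷ (1507/100) = 89700/1507 ≈ 59.522
S = 1000/(89700/1507) − 10 = 6100/897 in ≈ 6.800 in
Ia = 0.2·(6100/897) = 1220/897 in ≈ 1.360 in
Since P=10.500 > Ia=1.360: effective rainfall P−Ia = 16397/1794 in
Q: (16397/1794)² ÷ (28597/1794) = 268861609/51303018 in (≈ 5.241 in)

Q = 268861609/51303018 in ≈ 5.241 in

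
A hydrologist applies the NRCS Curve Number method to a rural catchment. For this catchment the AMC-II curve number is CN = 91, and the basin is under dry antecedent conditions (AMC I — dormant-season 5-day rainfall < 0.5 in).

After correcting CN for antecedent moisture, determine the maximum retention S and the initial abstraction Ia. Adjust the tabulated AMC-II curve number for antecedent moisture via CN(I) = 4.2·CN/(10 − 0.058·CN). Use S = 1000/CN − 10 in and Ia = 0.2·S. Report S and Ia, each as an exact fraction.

Dry (AMC I): CN(I) = 4.2·91/(10 − 0.058·91) = (1911/5)/(2361/500) = 63700/787 ≈ 80.940
S = 1000/(63700/787) − 10 = 1500/637 in ≈ 2.355 in
Ia = 0.2S: 0.2·2.355 = 0.471 in (exactly 300/637)

S = 1500/637 in ≈ 2.355 in; Ia = 300/637 in ≈ 0.471 in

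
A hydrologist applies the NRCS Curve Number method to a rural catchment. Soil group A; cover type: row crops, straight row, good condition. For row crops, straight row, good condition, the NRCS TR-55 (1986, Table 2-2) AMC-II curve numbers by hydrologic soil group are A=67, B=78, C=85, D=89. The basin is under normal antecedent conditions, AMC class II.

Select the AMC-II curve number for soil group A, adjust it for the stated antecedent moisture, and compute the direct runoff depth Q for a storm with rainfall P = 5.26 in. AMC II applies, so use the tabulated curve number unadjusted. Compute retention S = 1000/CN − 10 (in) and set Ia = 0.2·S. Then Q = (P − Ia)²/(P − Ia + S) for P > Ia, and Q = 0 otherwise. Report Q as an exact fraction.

Q = 205091041/103250350 in ≈ 1.986 in

NRCS table: row crops, straight row, good condition, soil group A → CN(II) = 67
Average conditions: CN = 67 (no AMC adjustment).
S = 1000/67 − 10 = 330/67 in ≈ 4.925 in
Ia = 0.2·(330/67) = 66/67 in ≈ 0.985 in
Since P=5.260 > Ia=0.985: effective rainfall P−Ia = 14321/3350 in
Runoff Q = (P−Ia)²/(P−Ia+S) = (4.275)²/(4.275+4.925) = 205091041/103250350 ≈ 1.986 in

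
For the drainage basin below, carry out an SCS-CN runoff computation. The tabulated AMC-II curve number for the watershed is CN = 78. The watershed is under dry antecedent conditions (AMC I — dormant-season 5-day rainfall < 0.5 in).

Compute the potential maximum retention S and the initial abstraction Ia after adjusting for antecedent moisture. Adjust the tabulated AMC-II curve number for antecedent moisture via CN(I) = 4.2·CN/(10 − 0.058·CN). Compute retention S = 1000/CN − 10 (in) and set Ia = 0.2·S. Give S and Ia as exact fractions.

S = 5500/819 in ≈ 6.716 in; Ia = 1100/819 in ≈ 1.343 in

CN(I) from CN(II)=78: (4.2·78)/(10 − 0.058·78) = 81900/1369 ≈ 59.825
Retention S: 1000/CN − 10 with CN=59.825 → S = 5500/819 ≈ 6.716 in
Initial abstraction Ia = S/5 = (5500/819)/5 = 1100/819 ≈ 1.343 in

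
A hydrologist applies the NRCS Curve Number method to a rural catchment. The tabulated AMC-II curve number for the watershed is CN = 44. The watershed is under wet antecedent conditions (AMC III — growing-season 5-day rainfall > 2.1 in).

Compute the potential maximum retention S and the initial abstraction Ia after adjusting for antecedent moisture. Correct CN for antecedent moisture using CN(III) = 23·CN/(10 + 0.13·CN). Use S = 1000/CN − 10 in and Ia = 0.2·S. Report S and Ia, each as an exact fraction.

Wet (AMC III): CN(III) = 23·44/(10 + 0.13·44) = 1012/(393/25) = 25300/393 ≈ 64.377
Max retention: S = 1000/(25300/393) − 10 = 1400/253 in (≈ 5.534 in)
Ia = 0.2·(1400/253) = 280/253 in ≈ 1.107 in

S = 1400/253 in ≈ 5.534 in; Ia = 280/253 in ≈ 1.107 in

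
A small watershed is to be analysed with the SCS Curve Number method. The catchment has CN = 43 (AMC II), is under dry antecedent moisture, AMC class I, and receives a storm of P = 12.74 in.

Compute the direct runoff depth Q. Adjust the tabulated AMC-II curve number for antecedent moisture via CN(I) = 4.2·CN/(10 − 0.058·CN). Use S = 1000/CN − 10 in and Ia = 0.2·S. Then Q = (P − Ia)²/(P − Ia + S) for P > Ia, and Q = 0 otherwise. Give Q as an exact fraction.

Q = 9358047169/8604641850 in ≈ 1.088 in

Adjust CN=43 to AMC I: 4.2·43/(10 − 0.058·43) → (903/5) ÷ (3753/500) = 30100/1251 ≈ 24.061
Retention S: 1000/CN − 10 with CN=24.061 → S = 9500/301 ≈ 31.561 in
Ia = 0.2·(9500/301) = 1900/301 in ≈ 6.312 in
Excess rainfall: 12.740 − 6.312 = 6.428 in; P > Ia so Q > 0
Q = (96737/15050)²/((96737/15050) + 9500/301) = (9358047169/226502500)/(571737/15050) = 9358047169/8604641850 in ≈ 1.088 in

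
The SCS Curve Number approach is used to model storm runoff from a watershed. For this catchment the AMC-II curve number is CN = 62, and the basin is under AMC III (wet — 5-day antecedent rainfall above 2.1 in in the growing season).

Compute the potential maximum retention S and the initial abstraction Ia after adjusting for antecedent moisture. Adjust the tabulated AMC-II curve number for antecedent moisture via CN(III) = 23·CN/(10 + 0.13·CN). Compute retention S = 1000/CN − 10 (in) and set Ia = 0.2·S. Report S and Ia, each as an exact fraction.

S = 1900/713 in ≈ 2.665 in; Ia = 380/713 in ≈ 0.533 in

Wet (AMC III): CN(III) = 23·62/(10 + 0.13·62) = 1426/(903/50) = 71300/903 ≈ 78.959
S = 1000/(71300/903) − 10 = 1900/713 in ≈ 2.665 in
Ia = 0.2S: 0.2·2.665 = 0.533 in (exactly 380/713)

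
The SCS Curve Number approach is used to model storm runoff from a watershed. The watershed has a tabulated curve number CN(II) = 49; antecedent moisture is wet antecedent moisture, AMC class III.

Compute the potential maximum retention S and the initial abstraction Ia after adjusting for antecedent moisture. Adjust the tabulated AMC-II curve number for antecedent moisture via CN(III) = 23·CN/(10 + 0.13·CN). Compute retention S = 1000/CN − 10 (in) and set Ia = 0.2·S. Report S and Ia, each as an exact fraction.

S = 5100/1127 in ≈ 4.525 in; Ia = 1020/1127 in ≈ 0.905 in

CN(III) from CN(II)=49: (23·49)/(10 + 0.13·49) = 112700/1637 ≈ 68.845
Max retention: S = 1000/(112700/1637) − 10 = 5100/1127 in (≈ 4.525 in)
Initial abstraction Ia = S/5 = (5100/1127)/5 = 1020/1127 ≈ 0.905 in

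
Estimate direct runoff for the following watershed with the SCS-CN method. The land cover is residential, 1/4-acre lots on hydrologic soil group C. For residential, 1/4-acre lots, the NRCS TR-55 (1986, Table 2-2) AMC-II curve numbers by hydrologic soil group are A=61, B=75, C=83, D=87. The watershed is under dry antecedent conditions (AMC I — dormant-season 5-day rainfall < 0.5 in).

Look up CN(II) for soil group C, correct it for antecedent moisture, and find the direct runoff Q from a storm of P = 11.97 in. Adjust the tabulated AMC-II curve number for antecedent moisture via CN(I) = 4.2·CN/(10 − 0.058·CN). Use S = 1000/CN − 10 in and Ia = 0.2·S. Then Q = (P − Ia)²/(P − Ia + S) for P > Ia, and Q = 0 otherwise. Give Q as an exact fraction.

NRCS table: residential, 1/4-acre lots, soil group C → CN(II) = 83
Dry (AMC I): CN(I) = 4.2·83/(10 − 0.058·83) = (1743/5)/(2593/500) = 174300/2593 ≈ 67.219
Max retention: S = 1000/(174300/2593) − 10 = 8500/1743 in (≈ 4.877 in)
Ia = 0.2S: 0.2·4.877 = 0.975 in (exactly 1700/1743)
P − Ia = 11.970 − 0.975 = 1916371/174300 ≈ 10.995 in (> 0, runoff occurs)
Runoff Q = (P−Ia)²/(P−Ia+S) = (10.995)²/(10.995+4.877) = 3672477809641/482178465300 ≈ 7.616 in

Q = 3672477809641/482178465300 in ≈ 7.616 in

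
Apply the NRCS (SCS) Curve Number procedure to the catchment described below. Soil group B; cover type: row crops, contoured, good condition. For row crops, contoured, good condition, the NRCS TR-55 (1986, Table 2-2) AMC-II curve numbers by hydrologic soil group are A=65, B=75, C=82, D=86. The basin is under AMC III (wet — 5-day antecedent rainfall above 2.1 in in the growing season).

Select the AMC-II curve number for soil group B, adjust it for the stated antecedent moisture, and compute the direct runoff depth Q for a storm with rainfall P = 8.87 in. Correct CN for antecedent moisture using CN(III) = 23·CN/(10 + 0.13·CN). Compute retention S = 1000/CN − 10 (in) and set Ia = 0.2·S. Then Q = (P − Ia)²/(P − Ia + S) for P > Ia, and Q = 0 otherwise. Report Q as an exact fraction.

Q = 3504995209/477500700 in ≈ 7.340 in

NRCS table: row crops, contoured, good condition, soil group B → CN(II) = 75
Adjust CN=75 to AMC III: 23·75/(10 + 0.13·75) → 1725 ÷ (79/4) = 6900/79 ≈ 87.342
S = 1000/(6900/79) − 10 = 100/69 in ≈ 1.449 in
Ia = 0.2·(100/69) = 20/69 in ≈ 0.290 in
P − Ia = 8.870 − 0.290 = 59203/6900 ≈ 8.580 in (> 0, runoff occurs)
Runoff Q = (P−Ia)²/(P−Ia+S) = (8.580)²/(8.580+1.449) = 3504995209/477500700 ≈ 7.340 in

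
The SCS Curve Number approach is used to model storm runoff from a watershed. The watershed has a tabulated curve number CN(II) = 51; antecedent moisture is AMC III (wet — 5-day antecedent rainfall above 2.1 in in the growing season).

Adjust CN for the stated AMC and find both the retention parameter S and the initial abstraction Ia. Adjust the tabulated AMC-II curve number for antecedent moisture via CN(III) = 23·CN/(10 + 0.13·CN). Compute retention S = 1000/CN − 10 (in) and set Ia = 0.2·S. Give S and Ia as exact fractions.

CN(III) from CN(II)=51: (23·51)/(10 + 0.13·51) = 117300/1663 ≈ 70.535
Retention S: 1000/CN − 10 with CN=70.535 → S = 4900/1173 ≈ 4.177 in
Ia = 0.2·(4900/1173) = 980/1173 in ≈ 0.835 in

S = 4900/1173 in ≈ 4.177 in; Ia = 980/1173 in ≈ 0.835 in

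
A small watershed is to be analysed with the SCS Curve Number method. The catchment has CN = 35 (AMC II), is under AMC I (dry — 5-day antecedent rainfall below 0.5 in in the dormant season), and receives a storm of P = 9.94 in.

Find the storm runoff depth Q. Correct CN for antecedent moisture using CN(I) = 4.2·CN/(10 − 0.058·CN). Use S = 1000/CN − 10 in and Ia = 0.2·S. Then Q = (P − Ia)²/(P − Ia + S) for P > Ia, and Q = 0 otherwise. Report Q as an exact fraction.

Q = 64947481/2447983650 in ≈ 0.027 in

Adjust CN=35 to AMC I: 4.2·35/(10 − 0.058·35) → 147 ÷ (797/100) = 14700/797 ≈ 18.444
Max retention: S = 1000/(14700/797) − 10 = 6500/147 in (≈ 44.218 in)
Initial abstraction Ia = S/5 = (6500/147)/5 = 1300/147 ≈ 8.844 in
P − Ia = 9.940 − 8.844 = 8059/7350 ≈ 1.096 in (> 0, runoff occurs)
Q: (8059/7350)² ÷ (333059/7350) = 64947481/2447983650 in (≈ 0.027 in)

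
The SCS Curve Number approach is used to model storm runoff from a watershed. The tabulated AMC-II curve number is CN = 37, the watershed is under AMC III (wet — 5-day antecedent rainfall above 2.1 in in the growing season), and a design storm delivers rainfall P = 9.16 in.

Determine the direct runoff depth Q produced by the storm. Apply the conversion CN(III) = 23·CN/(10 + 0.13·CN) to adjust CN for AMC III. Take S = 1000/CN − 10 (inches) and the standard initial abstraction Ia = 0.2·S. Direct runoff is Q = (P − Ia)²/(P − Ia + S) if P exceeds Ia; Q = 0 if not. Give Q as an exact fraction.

Q = 26692697641/6826700725 in ≈ 3.910 in

CN(III) from CN(II)=37: (23·37)/(10 + 0.13·37) = 85100/1481 ≈ 57.461
Retention S: 1000/CN − 10 with CN=57.461 → S = 6300/851 ≈ 7.403 in
Initial abstraction Ia = S/5 = (6300/851)/5 = 1260/851 ≈ 1.481 in
Excess rainfall: 9.160 − 1.481 = 7.679 in; P > Ia so Q > 0
Q = (163379/21275)²/((163379/21275) + 6300/851) = (26692697641/452625625)/(320879/21275) = 26692697641/6826700725 in ≈ 3.910 in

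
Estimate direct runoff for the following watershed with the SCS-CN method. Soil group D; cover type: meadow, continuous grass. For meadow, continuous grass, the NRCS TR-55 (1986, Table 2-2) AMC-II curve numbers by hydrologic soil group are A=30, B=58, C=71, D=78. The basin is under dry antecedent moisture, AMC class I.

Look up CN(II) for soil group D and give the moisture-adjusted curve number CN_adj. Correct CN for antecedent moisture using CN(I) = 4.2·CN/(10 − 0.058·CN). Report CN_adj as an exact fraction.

CN_adj = 81900/1369 ≈ 59.825

NRCS table: meadow, continuous grass, soil group D → CN(II) = 78
Dry (AMC I): CN(I) = 4.2·78/(10 − 0.058·78) = (1638/5)/(1369/250) = 81900/1369 ≈ 59.825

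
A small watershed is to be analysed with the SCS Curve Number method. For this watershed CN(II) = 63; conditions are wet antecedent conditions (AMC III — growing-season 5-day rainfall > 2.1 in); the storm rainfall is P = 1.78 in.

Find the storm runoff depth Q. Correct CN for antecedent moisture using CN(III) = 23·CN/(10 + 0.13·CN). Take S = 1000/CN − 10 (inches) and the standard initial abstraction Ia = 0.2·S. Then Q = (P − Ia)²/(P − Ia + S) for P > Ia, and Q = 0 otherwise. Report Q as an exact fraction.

Q = 8456825521/20065824450 in ≈ 0.421 in

CN(III) from CN(II)=63: (23·63)/(10 + 0.13·63) = 144900/1819 ≈ 79.659
Max retention: S = 1000/(144900/1819) − 10 = 3700/1449 in (≈ 2.553 in)
Ia = 0.2·(3700/1449) = 740/1449 in ≈ 0.511 in
Since P=1.780 > Ia=0.511: effective rainfall P−Ia = 91961/72450 in
Q = (91961/72450)²/((91961/72450) + 3700/1449) = (8456825521/5249002500)/(276961/72450) = 8456825521/20065824450 in ≈ 0.421 in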